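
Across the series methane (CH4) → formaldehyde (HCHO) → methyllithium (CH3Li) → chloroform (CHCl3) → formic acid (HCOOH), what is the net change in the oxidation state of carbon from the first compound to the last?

Carbon oxidation states along the series — methane: -4, formaldehyde: 0, methyllithium: -4, chloroform: +2, formic acid: +2.
Net change = +2 − (-4) = +6.

+6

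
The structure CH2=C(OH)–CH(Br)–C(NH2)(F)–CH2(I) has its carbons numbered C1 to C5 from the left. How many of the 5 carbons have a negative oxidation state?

2

Tallying each carbon's bonds:
C1: 2C, 2H → 0 − 2 = -2
C2: 3C, 1O → 0 + 1 = +1
C3: 2C, 1H, 1Br → 0 − 1 + 1 = 0
C4: 2C, 1N, 1F → 0 + 1 + 1 = +2
C5: 1C, 2H, 1I → 0 − 2 + 1 = -1
2 carbons (C1, C5) meet the condition.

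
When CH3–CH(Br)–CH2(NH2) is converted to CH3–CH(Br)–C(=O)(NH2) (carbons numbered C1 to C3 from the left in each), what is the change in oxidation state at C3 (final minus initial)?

+4

Before: C3 has 1 bond to C, 2 bonds to H, 1 bond to N → oxidation state -1.
After: C3 has 1 bond to C, 2 bonds to O, 1 bond to N → oxidation state +3.
Δ = +3 − (-1) = +4, so this is an oxidation at C3.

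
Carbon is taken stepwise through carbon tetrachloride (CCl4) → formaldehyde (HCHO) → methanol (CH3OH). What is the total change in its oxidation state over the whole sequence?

-6

Carbon oxidation states along the series — carbon tetrachloride: +4, formaldehyde: 0, methanol: -2.
Net change = -2 − (+4) = -6.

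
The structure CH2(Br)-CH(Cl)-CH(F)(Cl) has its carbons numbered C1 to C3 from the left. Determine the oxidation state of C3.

+1

C3 has one bond to C (0), one bond to H (-1), one bond to F (+1), one bond to Cl (+1).
Oxidation state = 0 − 1 + 1 + 1 = +1.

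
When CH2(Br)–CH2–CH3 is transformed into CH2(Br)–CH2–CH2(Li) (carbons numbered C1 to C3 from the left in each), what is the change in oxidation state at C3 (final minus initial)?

Before: C3 has 1 bond to C, 3 bonds to H → oxidation state -3.
After: C3 has 1 bond to C, 2 bonds to H, 1 bond to Li → oxidation state -3.
Δ = -3 − (-3) = 0, so no net redox change at C3.

0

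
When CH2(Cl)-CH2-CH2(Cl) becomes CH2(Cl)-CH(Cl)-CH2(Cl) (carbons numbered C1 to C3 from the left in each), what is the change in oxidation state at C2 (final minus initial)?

+2

Before: C2 has 2 bonds to C, 2 bonds to H → oxidation state -2.
After: C2 has 2 bonds to C, 1 bond to H, 1 bond to Cl → oxidation state 0.
Δ = 0 − (-2) = +2, so this is an oxidation at C2.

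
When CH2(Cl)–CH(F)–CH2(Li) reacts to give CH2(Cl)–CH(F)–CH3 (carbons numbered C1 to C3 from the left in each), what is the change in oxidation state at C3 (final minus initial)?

Before: C3 has 1 bond to C, 2 bonds to H, 1 bond to Li → oxidation state -3.
After: C3 has 1 bond to C, 3 bonds to H → oxidation state -3.
Δ = -3 − (-3) = 0, so no net redox change at C3.

0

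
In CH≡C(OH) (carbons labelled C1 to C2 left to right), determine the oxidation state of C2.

Assign +1 per bond to O/N/halogen, −1 per bond to H or an electropositive element, and 0 per bond to carbon.
C2 has a triple bond to C (3×0 = 0), one bond to O (+1).
Oxidation state = 0 + 1 = +1.

+1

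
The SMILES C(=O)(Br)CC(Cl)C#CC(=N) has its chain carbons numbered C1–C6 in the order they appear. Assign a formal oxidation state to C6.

Each bond to a more electronegative atom (O, N, halogen) counts +1, each bond to a less electronegative atom (H, metal, B, Si) counts −1, and each C–C bond counts 0.
C6 has one bond to C (0), a double bond to N (2×+1 = +2), one bond to H (-1).
Oxidation state = 0 + 2 − 1 = +1.

+1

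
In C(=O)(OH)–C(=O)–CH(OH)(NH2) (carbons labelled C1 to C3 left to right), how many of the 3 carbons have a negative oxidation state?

Bonds to more-electronegative neighbours contribute +1 each, bonds to H or metals contribute −1 each, and C–C bonds contribute 0. Tallying each carbon:
C1: 1C, 3O → 0 + 3 = +3
C2: 2C, 2O → 0 + 2 = +2
C3: 1C, 1H, 1O, 1N → 0 − 1 + 1 + 1 = +1
0 carbons meet the condition.

0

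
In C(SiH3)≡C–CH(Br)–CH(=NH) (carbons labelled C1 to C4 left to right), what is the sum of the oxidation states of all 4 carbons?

0

Each bond to a more electronegative atom (O, N, halogen) counts +1, each bond to a less electronegative atom (H, metal, B, Si) counts −1, and each C–C bond counts 0. Tallying each carbon:
C1: 3C, 1Si → 0 − 1 = -1
C2: 4C → 0 = 0
C3: 2C, 1H, 1Br → 0 − 1 + 1 = 0
C4: 1C, 1H, 2N → 0 − 1 + 2 = +1
Sum = -1 + 0 + 0 + 1 = 0.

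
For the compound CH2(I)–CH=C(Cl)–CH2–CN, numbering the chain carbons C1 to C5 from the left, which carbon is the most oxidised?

Bonds to more-electronegative neighbours contribute +1 each, bonds to H or metals contribute −1 each, and C–C bonds contribute 0. Tallying each carbon:
C1: 1C, 2H, 1I → 0 − 2 + 1 = -1
C2: 3C, 1H → 0 − 1 = -1
C3: 3C, 1Cl → 0 + 1 = +1
C4: 2C, 2H → 0 − 2 = -2
C5: 1C, 3N → 0 + 3 = +3
The most oxidised carbon is C5 at +3.

C5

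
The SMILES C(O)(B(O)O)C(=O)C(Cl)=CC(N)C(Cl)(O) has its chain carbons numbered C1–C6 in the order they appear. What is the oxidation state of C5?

Count +1 for every bond to an atom more electronegative than carbon and −1 for every bond to one less electronegative; C–C bonds are 0.
C5 has one bond to C (0), one bond to C (0), one bond to H (-1), one bond to N (+1).
Oxidation state = 0 + 0 − 1 + 1 = 0.

0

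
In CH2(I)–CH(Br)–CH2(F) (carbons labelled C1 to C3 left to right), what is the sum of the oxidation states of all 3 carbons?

-2

Tallying each carbon's bonds:
C1: 1C, 2H, 1I → 0 − 2 + 1 = -1
C2: 2C, 1H, 1Br → 0 − 1 + 1 = 0
C3: 1C, 2H, 1F → 0 − 2 + 1 = -1
Sum = -1 + 0 − 1 = -2.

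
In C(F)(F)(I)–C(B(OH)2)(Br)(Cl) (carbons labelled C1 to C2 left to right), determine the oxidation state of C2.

+1

C2 has one bond to C (0), one bond to B (-1), one bond to Br (+1), one bond to Cl (+1).
Oxidation state = 0 − 1 + 1 + 1 = +1.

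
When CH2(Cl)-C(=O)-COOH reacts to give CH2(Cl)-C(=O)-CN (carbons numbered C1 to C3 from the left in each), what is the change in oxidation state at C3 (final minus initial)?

Before: C3 has 1 bond to C, 3 bonds to O → oxidation state +3.
After: C3 has 1 bond to C, 3 bonds to N → oxidation state +3.
Δ = +3 − (+3) = 0, so no net redox change at C3.

0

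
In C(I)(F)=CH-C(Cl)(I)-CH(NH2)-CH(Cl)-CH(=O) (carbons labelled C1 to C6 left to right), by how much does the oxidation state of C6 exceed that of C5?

C6: 1C, 1H, 2O → 0 − 1 + 2 = +1
C5: 2C, 1H, 1Cl → 0 − 1 + 1 = 0
Difference: +1 − (0) = +1.

+1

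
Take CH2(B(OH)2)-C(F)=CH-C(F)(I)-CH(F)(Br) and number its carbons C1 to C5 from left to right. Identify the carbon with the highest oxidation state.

Tallying each carbon's bonds:
C1: 1C, 2H, 1B → 0 − 2 − 1 = -3
C2: 3C, 1F → 0 + 1 = +1
C3: 3C, 1H → 0 − 1 = -1
C4: 2C, 1F, 1I → 0 + 1 + 1 = +2
C5: 1C, 1H, 1F, 1Br → 0 − 1 + 1 + 1 = +1
The most oxidised carbon is C4 at +2.

C4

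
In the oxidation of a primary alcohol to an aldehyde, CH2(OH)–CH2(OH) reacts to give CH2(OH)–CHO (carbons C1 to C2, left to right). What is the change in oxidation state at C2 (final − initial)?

+2

Before: C2 has 1 bond to C, 2 bonds to H, 1 bond to O → oxidation state -1.
After: C2 has 1 bond to C, 1 bond to H, 2 bonds to O → oxidation state +1.
Δ = +1 − (-1) = +2, so this is an oxidation at C2.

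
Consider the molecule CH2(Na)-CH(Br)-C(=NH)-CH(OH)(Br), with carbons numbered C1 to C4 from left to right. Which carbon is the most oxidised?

C3

Assign +1 per bond to O/N/halogen, −1 per bond to H or an electropositive element, and 0 per bond to carbon. Tallying each carbon:
C1: 1C, 2H, 1Na → 0 − 2 − 1 = -3
C2: 2C, 1H, 1Br → 0 − 1 + 1 = 0
C3: 2C, 2N → 0 + 2 = +2
C4: 1C, 1H, 1O, 1Br → 0 − 1 + 1 + 1 = +1
The most oxidised carbon is C3 at +2.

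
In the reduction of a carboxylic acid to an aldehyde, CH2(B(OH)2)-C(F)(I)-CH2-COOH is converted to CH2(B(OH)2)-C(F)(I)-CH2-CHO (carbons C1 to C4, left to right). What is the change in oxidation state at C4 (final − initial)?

Before: C4 has 1 bond to C, 3 bonds to O → oxidation state +3.
After: C4 has 1 bond to C, 1 bond to H, 2 bonds to O → oxidation state +1.
Δ = +1 − (+3) = -2, so this is a reduction at C4.

-2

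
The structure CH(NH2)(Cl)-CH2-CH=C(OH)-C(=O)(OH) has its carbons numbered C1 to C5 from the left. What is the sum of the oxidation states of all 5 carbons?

+2

Assign +1 per bond to O/N/halogen, −1 per bond to H or an electropositive element, and 0 per bond to carbon. Tallying each carbon:
C1: 1C, 1H, 1N, 1Cl → 0 − 1 + 1 + 1 = +1
C2: 2C, 2H → 0 − 2 = -2
C3: 3C, 1H → 0 − 1 = -1
C4: 3C, 1O → 0 + 1 = +1
C5: 1C, 3O → 0 + 3 = +3
Sum = +1 − 2 − 1 + 1 + 3 = +2.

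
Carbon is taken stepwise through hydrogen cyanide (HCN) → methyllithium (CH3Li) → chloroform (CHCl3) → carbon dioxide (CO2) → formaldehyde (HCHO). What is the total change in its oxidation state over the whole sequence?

Carbon oxidation states along the series — hydrogen cyanide: +2, methyllithium: -4, chloroform: +2, carbon dioxide: +4, formaldehyde: 0.
Net change = 0 − (+2) = -2.

-2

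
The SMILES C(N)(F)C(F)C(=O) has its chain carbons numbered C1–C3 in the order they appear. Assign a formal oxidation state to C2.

0

Assign +1 per bond to O/N/halogen, −1 per bond to H or an electropositive element, and 0 per bond to carbon.
C2 has one bond to C (0), one bond to C (0), one bond to H (-1), one bond to F (+1).
Oxidation state = 0 + 0 − 1 + 1 = 0.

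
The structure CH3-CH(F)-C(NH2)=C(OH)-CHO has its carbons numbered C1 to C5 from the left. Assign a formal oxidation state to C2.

Each bond to a more electronegative atom (O, N, halogen) counts +1, each bond to a less electronegative atom (H, metal, B, Si) counts −1, and each C–C bond counts 0.
C2 has one bond to C (0), one bond to C (0), one bond to F (+1), one bond to H (-1).
Oxidation state = 0 + 0 + 1 − 1 = 0.

0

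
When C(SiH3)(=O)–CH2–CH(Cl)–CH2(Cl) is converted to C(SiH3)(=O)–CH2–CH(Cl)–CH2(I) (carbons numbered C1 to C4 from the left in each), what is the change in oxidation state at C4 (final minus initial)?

0

Before: C4 has 1 bond to C, 2 bonds to H, 1 bond to Cl → oxidation state -1.
After: C4 has 1 bond to C, 2 bonds to H, 1 bond to I → oxidation state -1.
Δ = -1 − (-1) = 0, so no net redox change at C4.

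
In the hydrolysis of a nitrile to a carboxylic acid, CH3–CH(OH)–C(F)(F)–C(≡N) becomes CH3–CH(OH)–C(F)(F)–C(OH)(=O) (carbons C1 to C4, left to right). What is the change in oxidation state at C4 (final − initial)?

0

Before: C4 has 1 bond to C, 3 bonds to N → oxidation state +3.
After: C4 has 1 bond to C, 3 bonds to O → oxidation state +3.
Δ = +3 − (+3) = 0, so no net redox change at C4.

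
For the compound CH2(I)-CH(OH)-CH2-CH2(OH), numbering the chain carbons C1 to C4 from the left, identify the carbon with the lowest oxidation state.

Tallying each carbon's bonds:
C1: 1C, 2H, 1I → 0 − 2 + 1 = -1
C2: 2C, 1H, 1O → 0 − 1 + 1 = 0
C3: 2C, 2H → 0 − 2 = -2
C4: 1C, 2H, 1O → 0 − 2 + 1 = -1
The most reduced carbon is C3 at -2.

C3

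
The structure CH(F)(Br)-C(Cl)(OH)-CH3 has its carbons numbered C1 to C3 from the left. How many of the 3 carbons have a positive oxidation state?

Tallying each carbon's bonds:
C1: 1C, 1H, 1F, 1Br → 0 − 1 + 1 + 1 = +1
C2: 2C, 1O, 1Cl → 0 + 1 + 1 = +2
C3: 1C, 3H → 0 − 3 = -3
2 carbons (C1, C2) meet the condition.

2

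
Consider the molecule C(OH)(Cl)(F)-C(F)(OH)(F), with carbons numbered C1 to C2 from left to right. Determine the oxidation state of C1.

+3

Bonds to more-electronegative neighbours contribute +1 each, bonds to H or metals contribute −1 each, and C–C bonds contribute 0.
C1 has one bond to C (0), one bond to O (+1), one bond to Cl (+1), one bond to F (+1).
Oxidation state = 0 + 1 + 1 + 1 = +3.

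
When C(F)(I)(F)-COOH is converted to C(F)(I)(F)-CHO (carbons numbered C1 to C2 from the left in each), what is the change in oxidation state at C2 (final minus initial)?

Before: C2 has 1 bond to C, 3 bonds to O → oxidation state +3.
After: C2 has 1 bond to C, 1 bond to H, 2 bonds to O → oxidation state +1.
Δ = +1 − (+3) = -2, so this is a reduction at C2.

-2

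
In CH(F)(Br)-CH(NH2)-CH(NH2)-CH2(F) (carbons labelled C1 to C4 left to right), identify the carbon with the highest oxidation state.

C1

Tallying each carbon's bonds:
C1: 1C, 1H, 1F, 1Br → 0 − 1 + 1 + 1 = +1
C2: 2C, 1H, 1N → 0 − 1 + 1 = 0
C3: 2C, 1H, 1N → 0 − 1 + 1 = 0
C4: 1C, 2H, 1F → 0 − 2 + 1 = -1
The most oxidised carbon is C1 at +1.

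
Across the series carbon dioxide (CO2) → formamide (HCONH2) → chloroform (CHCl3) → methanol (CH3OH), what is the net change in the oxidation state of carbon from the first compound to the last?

Carbon oxidation states along the series — carbon dioxide: +4, formamide: +2, chloroform: +2, methanol: -2.
Net change = -2 − (+4) = -6.

-6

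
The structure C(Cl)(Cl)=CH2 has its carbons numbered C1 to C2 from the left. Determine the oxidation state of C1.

C1 has a double bond to C (2×0 = 0), one bond to Cl (+1), one bond to Cl (+1).
Oxidation state = 0 + 1 + 1 = +2.

+2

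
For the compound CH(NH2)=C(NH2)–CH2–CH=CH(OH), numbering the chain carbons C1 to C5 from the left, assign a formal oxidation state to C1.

Count +1 for every bond to an atom more electronegative than carbon and −1 for every bond to one less electronegative; C–C bonds are 0.
C1 has a double bond to C (2×0 = 0), one bond to N (+1), one bond to H (-1).
Oxidation state = 0 + 1 − 1 = 0.

0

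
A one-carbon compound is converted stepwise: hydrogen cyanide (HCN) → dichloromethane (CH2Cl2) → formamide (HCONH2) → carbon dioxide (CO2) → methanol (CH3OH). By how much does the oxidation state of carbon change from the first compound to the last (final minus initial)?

-4

Carbon oxidation states along the series — hydrogen cyanide: +2, dichloromethane: 0, formamide: +2, carbon dioxide: +4, methanol: -2.
Net change = -2 − (+2) = -4.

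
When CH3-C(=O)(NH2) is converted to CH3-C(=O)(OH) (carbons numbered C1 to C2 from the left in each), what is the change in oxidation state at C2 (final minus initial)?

Before: C2 has 1 bond to C, 2 bonds to O, 1 bond to N → oxidation state +3.
After: C2 has 1 bond to C, 3 bonds to O → oxidation state +3.
Δ = +3 − (+3) = 0, so no net redox change at C2.

0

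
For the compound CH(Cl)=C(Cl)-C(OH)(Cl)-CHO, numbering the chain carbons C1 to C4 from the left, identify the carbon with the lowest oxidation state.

Tallying each carbon's bonds:
C1: 2C, 1H, 1Cl → 0 − 1 + 1 = 0
C2: 3C, 1Cl → 0 + 1 = +1
C3: 2C, 1O, 1Cl → 0 + 1 + 1 = +2
C4: 1C, 1H, 2O → 0 − 1 + 2 = +1
The most reduced carbon is C1 at 0.

C1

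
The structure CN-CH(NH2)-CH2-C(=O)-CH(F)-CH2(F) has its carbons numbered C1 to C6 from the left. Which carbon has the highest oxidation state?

C1

Assign +1 per bond to O/N/halogen, −1 per bond to H or an electropositive element, and 0 per bond to carbon. Tallying each carbon:
C1: 1C, 3N → 0 + 3 = +3
C2: 2C, 1H, 1N → 0 − 1 + 1 = 0
C3: 2C, 2H → 0 − 2 = -2
C4: 2C, 2O → 0 + 2 = +2
C5: 2C, 1H, 1F → 0 − 1 + 1 = 0
C6: 1C, 2H, 1F → 0 − 2 + 1 = -1
The most oxidised carbon is C1 at +3.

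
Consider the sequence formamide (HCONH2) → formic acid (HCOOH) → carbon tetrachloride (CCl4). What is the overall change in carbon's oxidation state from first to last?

Carbon oxidation states along the series — formamide: +2, formic acid: +2, carbon tetrachloride: +4.
Net change = +4 − (+2) = +2.

+2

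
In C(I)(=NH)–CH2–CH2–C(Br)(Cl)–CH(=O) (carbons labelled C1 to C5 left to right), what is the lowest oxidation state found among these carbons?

Tallying each carbon's bonds:
C1: 1C, 2N, 1I → 0 + 2 + 1 = +3
C2: 2C, 2H → 0 − 2 = -2
C3: 2C, 2H → 0 − 2 = -2
C4: 2C, 1Cl, 1Br → 0 + 1 + 1 = +2
C5: 1C, 1H, 2O → 0 − 1 + 2 = +1
The lowest value is -2.

-2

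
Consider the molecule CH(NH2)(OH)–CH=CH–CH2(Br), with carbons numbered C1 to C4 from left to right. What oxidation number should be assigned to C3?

-1

C3 has a double bond to C (2×0 = 0), one bond to C (0), one bond to H (-1).
Oxidation state = 0 + 0 − 1 = -1.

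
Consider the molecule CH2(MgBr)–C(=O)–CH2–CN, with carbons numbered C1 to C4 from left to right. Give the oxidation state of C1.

Bonds to more-electronegative neighbours contribute +1 each, bonds to H or metals contribute −1 each, and C–C bonds contribute 0.
C1 has one bond to C (0), one bond to H (-1), one bond to Mg (-1), one bond to H (-1).
Oxidation state = 0 − 1 − 1 − 1 = -3.

-3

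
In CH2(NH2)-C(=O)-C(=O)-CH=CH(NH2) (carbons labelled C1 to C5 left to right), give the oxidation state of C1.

Bonds to more-electronegative neighbours contribute +1 each, bonds to H or metals contribute −1 each, and C–C bonds contribute 0.
C1 has one bond to C (0), one bond to H (-1), one bond to N (+1), one bond to H (-1).
Oxidation state = 0 − 1 + 1 − 1 = -1.

-1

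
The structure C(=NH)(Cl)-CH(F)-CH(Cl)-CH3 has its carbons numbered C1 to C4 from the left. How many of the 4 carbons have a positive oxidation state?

1

Assign +1 per bond to O/N/halogen, −1 per bond to H or an electropositive element, and 0 per bond to carbon. Tallying each carbon:
C1: 1C, 2N, 1Cl → 0 + 2 + 1 = +3
C2: 2C, 1H, 1F → 0 − 1 + 1 = 0
C3: 2C, 1H, 1Cl → 0 − 1 + 1 = 0
C4: 1C, 3H → 0 − 3 = -3
1 carbon (C1) meets the condition.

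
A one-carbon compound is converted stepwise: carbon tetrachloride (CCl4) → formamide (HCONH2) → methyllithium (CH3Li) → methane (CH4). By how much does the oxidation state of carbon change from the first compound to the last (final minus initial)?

-8

Carbon oxidation states along the series — carbon tetrachloride: +4, formamide: +2, methyllithium: -4, methane: -4.
Net change = -4 − (+4) = -8.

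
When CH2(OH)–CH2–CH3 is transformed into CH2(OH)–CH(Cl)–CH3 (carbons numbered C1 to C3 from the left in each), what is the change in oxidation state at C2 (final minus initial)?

Before: C2 has 2 bonds to C, 2 bonds to H → oxidation state -2.
After: C2 has 2 bonds to C, 1 bond to H, 1 bond to Cl → oxidation state 0.
Δ = 0 − (-2) = +2, so this is an oxidation at C2.

+2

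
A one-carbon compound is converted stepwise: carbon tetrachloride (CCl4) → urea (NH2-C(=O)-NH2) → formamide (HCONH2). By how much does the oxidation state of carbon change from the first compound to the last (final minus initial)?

-2

Carbon oxidation states along the series — carbon tetrachloride: +4, urea: +4, formamide: +2.
Net change = +2 − (+4) = -2.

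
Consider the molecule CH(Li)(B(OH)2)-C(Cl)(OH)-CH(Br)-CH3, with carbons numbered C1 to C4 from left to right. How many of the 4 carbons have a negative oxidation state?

2

Tallying each carbon's bonds:
C1: 1C, 1H, 1Li, 1B → 0 − 1 − 1 − 1 = -3
C2: 2C, 1O, 1Cl → 0 + 1 + 1 = +2
C3: 2C, 1H, 1Br → 0 − 1 + 1 = 0
C4: 1C, 3H → 0 − 3 = -3
2 carbons (C1, C4) meet the condition.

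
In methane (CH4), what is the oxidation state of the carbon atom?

The carbon has one bond to H (-1), one bond to H (-1), one bond to H (-1), one bond to H (-1).
Oxidation state = -1 − 1 − 1 − 1 = -4.

-4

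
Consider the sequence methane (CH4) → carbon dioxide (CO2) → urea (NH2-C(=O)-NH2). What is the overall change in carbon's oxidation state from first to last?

Carbon oxidation states along the series — methane: -4, carbon dioxide: +4, urea: +4.
Net change = +4 − (-4) = +8.

+8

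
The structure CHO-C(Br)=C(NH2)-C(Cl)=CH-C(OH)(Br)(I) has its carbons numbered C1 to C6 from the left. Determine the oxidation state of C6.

+3

Assign +1 per bond to O/N/halogen, −1 per bond to H or an electropositive element, and 0 per bond to carbon.
C6 has one bond to C (0), one bond to O (+1), one bond to Br (+1), one bond to I (+1).
Oxidation state = 0 + 1 + 1 + 1 = +3.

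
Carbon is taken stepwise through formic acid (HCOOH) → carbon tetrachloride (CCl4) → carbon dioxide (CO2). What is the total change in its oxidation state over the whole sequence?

+2

Carbon oxidation states along the series — formic acid: +2, carbon tetrachloride: +4, carbon dioxide: +4.
Net change = +4 − (+2) = +2.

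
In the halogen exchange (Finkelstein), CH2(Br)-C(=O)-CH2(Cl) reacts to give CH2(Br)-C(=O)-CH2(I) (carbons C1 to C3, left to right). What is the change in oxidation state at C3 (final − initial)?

0

Before: C3 has 1 bond to C, 2 bonds to H, 1 bond to Cl → oxidation state -1.
After: C3 has 1 bond to C, 2 bonds to H, 1 bond to I → oxidation state -1.
Δ = -1 − (-1) = 0, so no net redox change at C3.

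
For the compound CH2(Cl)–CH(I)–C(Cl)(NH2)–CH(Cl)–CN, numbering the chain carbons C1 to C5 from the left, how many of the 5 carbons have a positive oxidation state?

2

Tallying each carbon's bonds:
C1: 1C, 2H, 1Cl → 0 − 2 + 1 = -1
C2: 2C, 1H, 1I → 0 − 1 + 1 = 0
C3: 2C, 1N, 1Cl → 0 + 1 + 1 = +2
C4: 2C, 1H, 1Cl → 0 − 1 + 1 = 0
C5: 1C, 3N → 0 + 3 = +3
2 carbons (C3, C5) meet the condition.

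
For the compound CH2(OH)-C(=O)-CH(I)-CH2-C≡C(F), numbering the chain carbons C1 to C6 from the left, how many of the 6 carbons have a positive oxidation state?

Tallying each carbon's bonds:
C1: 1C, 2H, 1O → 0 − 2 + 1 = -1
C2: 2C, 2O → 0 + 2 = +2
C3: 2C, 1H, 1I → 0 − 1 + 1 = 0
C4: 2C, 2H → 0 − 2 = -2
C5: 4C → 0 = 0
C6: 3C, 1F → 0 + 1 = +1
2 carbons (C2, C6) meet the condition.

2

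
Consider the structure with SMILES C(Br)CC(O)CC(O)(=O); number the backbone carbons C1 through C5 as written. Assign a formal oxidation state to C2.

C2 has one bond to C (0), one bond to C (0), one bond to H (-1), one bond to H (-1).
Oxidation state = 0 + 0 − 1 − 1 = -2.

-2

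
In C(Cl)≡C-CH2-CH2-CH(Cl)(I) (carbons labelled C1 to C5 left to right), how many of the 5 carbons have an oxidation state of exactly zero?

Assign +1 per bond to O/N/halogen, −1 per bond to H or an electropositive element, and 0 per bond to carbon. Tallying each carbon:
C1: 3C, 1Cl → 0 + 1 = +1
C2: 4C → 0 = 0
C3: 2C, 2H → 0 − 2 = -2
C4: 2C, 2H → 0 − 2 = -2
C5: 1C, 1H, 1Cl, 1I → 0 − 1 + 1 + 1 = +1
1 carbon (C2) meets the condition.

1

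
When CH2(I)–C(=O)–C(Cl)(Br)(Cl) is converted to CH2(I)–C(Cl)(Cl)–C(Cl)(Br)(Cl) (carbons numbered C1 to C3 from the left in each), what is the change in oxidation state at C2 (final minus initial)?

Before: C2 has 2 bonds to C, 2 bonds to O → oxidation state +2.
After: C2 has 2 bonds to C, 2 bonds to Cl → oxidation state +2.
Δ = +2 − (+2) = 0, so no net redox change at C2.

0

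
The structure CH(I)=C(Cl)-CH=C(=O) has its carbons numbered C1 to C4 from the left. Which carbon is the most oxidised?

Each bond to a more electronegative atom (O, N, halogen) counts +1, each bond to a less electronegative atom (H, metal, B, Si) counts −1, and each C–C bond counts 0. Tallying each carbon:
C1: 2C, 1H, 1I → 0 − 1 + 1 = 0
C2: 3C, 1Cl → 0 + 1 = +1
C3: 3C, 1H → 0 − 1 = -1
C4: 2C, 2O → 0 + 2 = +2
The most oxidised carbon is C4 at +2.

C4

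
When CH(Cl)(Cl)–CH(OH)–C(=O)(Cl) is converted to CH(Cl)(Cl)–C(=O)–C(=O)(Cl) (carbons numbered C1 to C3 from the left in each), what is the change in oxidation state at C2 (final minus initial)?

+2

Before: C2 has 2 bonds to C, 1 bond to H, 1 bond to O → oxidation state 0.
After: C2 has 2 bonds to C, 2 bonds to O → oxidation state +2.
Δ = +2 − (0) = +2, so this is an oxidation at C2.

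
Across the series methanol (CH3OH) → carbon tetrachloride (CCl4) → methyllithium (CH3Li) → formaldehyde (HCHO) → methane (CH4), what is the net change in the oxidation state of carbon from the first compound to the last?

-2

Carbon oxidation states along the series — methanol: -2, carbon tetrachloride: +4, methyllithium: -4, formaldehyde: 0, methane: -4.
Net change = -4 − (-2) = -2.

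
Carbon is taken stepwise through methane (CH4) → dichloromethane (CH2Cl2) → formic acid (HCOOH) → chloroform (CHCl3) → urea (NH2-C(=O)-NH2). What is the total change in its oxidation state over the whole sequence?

+8

Carbon oxidation states along the series — methane: -4, dichloromethane: 0, formic acid: +2, chloroform: +2, urea: +4.
Net change = +4 − (-4) = +8.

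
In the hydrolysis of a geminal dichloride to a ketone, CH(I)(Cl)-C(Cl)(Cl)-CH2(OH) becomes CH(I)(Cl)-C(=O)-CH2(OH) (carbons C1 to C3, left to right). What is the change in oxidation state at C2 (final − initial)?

Before: C2 has 2 bonds to C, 2 bonds to Cl → oxidation state +2.
After: C2 has 2 bonds to C, 2 bonds to O → oxidation state +2.
Δ = +2 − (+2) = 0, so no net redox change at C2.

0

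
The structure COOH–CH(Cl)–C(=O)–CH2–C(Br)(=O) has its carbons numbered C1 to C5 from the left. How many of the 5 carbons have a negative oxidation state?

Tallying each carbon's bonds:
C1: 1C, 3O → 0 + 3 = +3
C2: 2C, 1H, 1Cl → 0 − 1 + 1 = 0
C3: 2C, 2O → 0 + 2 = +2
C4: 2C, 2H → 0 − 2 = -2
C5: 1C, 2O, 1Br → 0 + 2 + 1 = +3
1 carbon (C4) meets the condition.

1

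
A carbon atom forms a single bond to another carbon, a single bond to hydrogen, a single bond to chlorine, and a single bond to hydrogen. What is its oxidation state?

The carbon has one bond to C (0), one bond to Cl (+1), one bond to H (-1), one bond to H (-1).
Oxidation state = 0 + 1 − 1 − 1 = -1.

-1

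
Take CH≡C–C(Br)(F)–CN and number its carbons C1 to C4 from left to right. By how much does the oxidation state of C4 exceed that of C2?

+3

C4: 1C, 3N → 0 + 3 = +3
C2: 4C → 0 = 0
Difference: +3 − (0) = +3.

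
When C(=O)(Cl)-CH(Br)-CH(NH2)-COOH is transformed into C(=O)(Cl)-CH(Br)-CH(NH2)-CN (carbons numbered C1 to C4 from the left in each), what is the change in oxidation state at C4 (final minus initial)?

0

Before: C4 has 1 bond to C, 3 bonds to O → oxidation state +3.
After: C4 has 1 bond to C, 3 bonds to N → oxidation state +3.
Δ = +3 − (+3) = 0, so no net redox change at C4.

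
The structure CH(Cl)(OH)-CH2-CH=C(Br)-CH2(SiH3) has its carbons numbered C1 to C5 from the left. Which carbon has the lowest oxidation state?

C5

Tallying each carbon's bonds:
C1: 1C, 1H, 1O, 1Cl → 0 − 1 + 1 + 1 = +1
C2: 2C, 2H → 0 − 2 = -2
C3: 3C, 1H → 0 − 1 = -1
C4: 3C, 1Br → 0 + 1 = +1
C5: 1C, 2H, 1Si → 0 − 2 − 1 = -3
The most reduced carbon is C5 at -3.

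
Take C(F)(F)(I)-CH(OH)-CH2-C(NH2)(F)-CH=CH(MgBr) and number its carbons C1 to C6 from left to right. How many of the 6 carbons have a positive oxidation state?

2

Tallying each carbon's bonds:
C1: 1C, 2F, 1I → 0 + 2 + 1 = +3
C2: 2C, 1H, 1O → 0 − 1 + 1 = 0
C3: 2C, 2H → 0 − 2 = -2
C4: 2C, 1N, 1F → 0 + 1 + 1 = +2
C5: 3C, 1H → 0 − 1 = -1
C6: 2C, 1H, 1Mg → 0 − 1 − 1 = -2
2 carbons (C1, C4) meet the condition.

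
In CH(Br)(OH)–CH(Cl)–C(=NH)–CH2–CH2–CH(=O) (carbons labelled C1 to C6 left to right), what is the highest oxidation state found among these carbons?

Tallying each carbon's bonds:
C1: 1C, 1H, 1O, 1Br → 0 − 1 + 1 + 1 = +1
C2: 2C, 1H, 1Cl → 0 − 1 + 1 = 0
C3: 2C, 2N → 0 + 2 = +2
C4: 2C, 2H → 0 − 2 = -2
C5: 2C, 2H → 0 − 2 = -2
C6: 1C, 1H, 2O → 0 − 1 + 2 = +1
The highest value is +2.

+2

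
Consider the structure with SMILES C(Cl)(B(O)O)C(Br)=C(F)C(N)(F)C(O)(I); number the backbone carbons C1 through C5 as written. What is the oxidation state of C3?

+1

C3 has a double bond to C (2×0 = 0), one bond to C (0), one bond to F (+1).
Oxidation state = 0 + 0 + 1 = +1.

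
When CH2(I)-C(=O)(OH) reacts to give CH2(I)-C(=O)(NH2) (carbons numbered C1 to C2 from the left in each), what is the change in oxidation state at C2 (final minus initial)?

0

Before: C2 has 1 bond to C, 3 bonds to O → oxidation state +3.
After: C2 has 1 bond to C, 2 bonds to O, 1 bond to N → oxidation state +3.
Δ = +3 − (+3) = 0, so no net redox change at C2.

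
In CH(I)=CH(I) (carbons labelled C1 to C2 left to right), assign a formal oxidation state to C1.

Each bond to a more electronegative atom (O, N, halogen) counts +1, each bond to a less electronegative atom (H, metal, B, Si) counts −1, and each C–C bond counts 0.
C1 has a double bond to C (2×0 = 0), one bond to H (-1), one bond to I (+1).
Oxidation state = 0 − 1 + 1 = 0.

0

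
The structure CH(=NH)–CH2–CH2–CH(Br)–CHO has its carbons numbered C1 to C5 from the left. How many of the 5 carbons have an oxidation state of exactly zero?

1

Tallying each carbon's bonds:
C1: 1C, 1H, 2N → 0 − 1 + 2 = +1
C2: 2C, 2H → 0 − 2 = -2
C3: 2C, 2H → 0 − 2 = -2
C4: 2C, 1H, 1Br → 0 − 1 + 1 = 0
C5: 1C, 1H, 2O → 0 − 1 + 2 = +1
1 carbon (C4) meets the condition.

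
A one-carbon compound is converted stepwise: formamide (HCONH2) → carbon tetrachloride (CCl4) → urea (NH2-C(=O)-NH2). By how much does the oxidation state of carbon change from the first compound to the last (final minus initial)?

Carbon oxidation states along the series — formamide: +2, carbon tetrachloride: +4, urea: +4.
Net change = +4 − (+2) = +2.

+2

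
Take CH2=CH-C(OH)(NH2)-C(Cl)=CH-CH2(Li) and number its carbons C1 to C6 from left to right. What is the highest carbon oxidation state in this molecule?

Tallying each carbon's bonds:
C1: 2C, 2H → 0 − 2 = -2
C2: 3C, 1H → 0 − 1 = -1
C3: 2C, 1O, 1N → 0 + 1 + 1 = +2
C4: 3C, 1Cl → 0 + 1 = +1
C5: 3C, 1H → 0 − 1 = -1
C6: 1C, 2H, 1Li → 0 − 2 − 1 = -3
The highest value is +2.

+2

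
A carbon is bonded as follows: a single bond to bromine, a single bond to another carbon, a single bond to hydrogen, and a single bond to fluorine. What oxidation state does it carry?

Assign +1 per bond to O/N/halogen, −1 per bond to H or an electropositive element, and 0 per bond to carbon.
The carbon has one bond to C (0), one bond to F (+1), one bond to H (-1), one bond to Br (+1).
Oxidation state = 0 + 1 − 1 + 1 = +1.

+1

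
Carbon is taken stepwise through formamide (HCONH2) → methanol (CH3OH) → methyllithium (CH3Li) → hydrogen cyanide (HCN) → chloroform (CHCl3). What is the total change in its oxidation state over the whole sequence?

Carbon oxidation states along the series — formamide: +2, methanol: -2, methyllithium: -4, hydrogen cyanide: +2, chloroform: +2.
Net change = +2 − (+2) = 0.

0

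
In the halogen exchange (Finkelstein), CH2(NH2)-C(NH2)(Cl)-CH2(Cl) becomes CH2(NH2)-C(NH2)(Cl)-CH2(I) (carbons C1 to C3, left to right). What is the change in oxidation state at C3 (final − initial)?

0

Before: C3 has 1 bond to C, 2 bonds to H, 1 bond to Cl → oxidation state -1.
After: C3 has 1 bond to C, 2 bonds to H, 1 bond to I → oxidation state -1.
Δ = -1 − (-1) = 0, so no net redox change at C3.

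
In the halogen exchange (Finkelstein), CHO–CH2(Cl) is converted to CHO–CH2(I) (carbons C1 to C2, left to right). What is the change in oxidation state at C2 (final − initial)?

Before: C2 has 1 bond to C, 2 bonds to H, 1 bond to Cl → oxidation state -1.
After: C2 has 1 bond to C, 2 bonds to H, 1 bond to I → oxidation state -1.
Δ = -1 − (-1) = 0, so no net redox change at C2.

0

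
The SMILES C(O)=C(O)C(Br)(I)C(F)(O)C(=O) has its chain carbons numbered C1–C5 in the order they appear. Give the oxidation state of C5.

Each bond to a more electronegative atom (O, N, halogen) counts +1, each bond to a less electronegative atom (H, metal, B, Si) counts −1, and each C–C bond counts 0.
C5 has one bond to C (0), a double bond to O (2×+1 = +2), one bond to H (-1).
Oxidation state = 0 + 2 − 1 = +1.

+1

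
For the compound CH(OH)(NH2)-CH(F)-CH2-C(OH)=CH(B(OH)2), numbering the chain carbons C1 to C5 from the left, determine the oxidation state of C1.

+1

Each bond to a more electronegative atom (O, N, halogen) counts +1, each bond to a less electronegative atom (H, metal, B, Si) counts −1, and each C–C bond counts 0.
C1 has one bond to C (0), one bond to H (-1), one bond to O (+1), one bond to N (+1).
Oxidation state = 0 − 1 + 1 + 1 = +1.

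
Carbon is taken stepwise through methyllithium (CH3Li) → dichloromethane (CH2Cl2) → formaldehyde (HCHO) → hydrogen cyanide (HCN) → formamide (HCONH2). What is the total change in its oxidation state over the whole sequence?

Carbon oxidation states along the series — methyllithium: -4, dichloromethane: 0, formaldehyde: 0, hydrogen cyanide: +2, formamide: +2.
Net change = +2 − (-4) = +6.

+6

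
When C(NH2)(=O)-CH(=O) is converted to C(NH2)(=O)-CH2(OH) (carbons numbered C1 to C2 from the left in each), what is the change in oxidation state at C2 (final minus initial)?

-2

Before: C2 has 1 bond to C, 1 bond to H, 2 bonds to O → oxidation state +1.
After: C2 has 1 bond to C, 2 bonds to H, 1 bond to O → oxidation state -1.
Δ = -1 − (+1) = -2, so this is a reduction at C2.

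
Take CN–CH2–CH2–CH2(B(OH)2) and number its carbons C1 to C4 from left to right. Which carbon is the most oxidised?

Bonds to more-electronegative neighbours contribute +1 each, bonds to H or metals contribute −1 each, and C–C bonds contribute 0. Tallying each carbon:
C1: 1C, 3N → 0 + 3 = +3
C2: 2C, 2H → 0 − 2 = -2
C3: 2C, 2H → 0 − 2 = -2
C4: 1C, 2H, 1B → 0 − 2 − 1 = -3
The most oxidised carbon is C1 at +3.

C1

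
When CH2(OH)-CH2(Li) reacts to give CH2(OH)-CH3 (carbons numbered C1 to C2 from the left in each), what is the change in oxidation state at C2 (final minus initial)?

Before: C2 has 1 bond to C, 2 bonds to H, 1 bond to Li → oxidation state -3.
After: C2 has 1 bond to C, 3 bonds to H → oxidation state -3.
Δ = -3 − (-3) = 0, so no net redox change at C2.

0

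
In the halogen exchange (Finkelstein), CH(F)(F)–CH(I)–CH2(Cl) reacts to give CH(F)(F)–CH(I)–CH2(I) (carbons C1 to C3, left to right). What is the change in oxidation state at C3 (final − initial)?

0

Before: C3 has 1 bond to C, 2 bonds to H, 1 bond to Cl → oxidation state -1.
After: C3 has 1 bond to C, 2 bonds to H, 1 bond to I → oxidation state -1.
Δ = -1 − (-1) = 0, so no net redox change at C3.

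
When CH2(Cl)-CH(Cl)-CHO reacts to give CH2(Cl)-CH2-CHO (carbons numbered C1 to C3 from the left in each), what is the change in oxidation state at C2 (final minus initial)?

-2

Before: C2 has 2 bonds to C, 1 bond to H, 1 bond to Cl → oxidation state 0.
After: C2 has 2 bonds to C, 2 bonds to H → oxidation state -2.
Δ = -2 − (0) = -2, so this is a reduction at C2.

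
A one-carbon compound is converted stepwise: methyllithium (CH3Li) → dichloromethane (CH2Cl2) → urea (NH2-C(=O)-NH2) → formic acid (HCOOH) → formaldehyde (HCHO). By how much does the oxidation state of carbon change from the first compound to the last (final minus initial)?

+4

Carbon oxidation states along the series — methyllithium: -4, dichloromethane: 0, urea: +4, formic acid: +2, formaldehyde: 0.
Net change = 0 − (-4) = +4.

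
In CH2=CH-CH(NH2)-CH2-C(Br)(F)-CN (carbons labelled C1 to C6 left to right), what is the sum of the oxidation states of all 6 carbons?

0

Bonds to more-electronegative neighbours contribute +1 each, bonds to H or metals contribute −1 each, and C–C bonds contribute 0. Tallying each carbon:
C1: 2C, 2H → 0 − 2 = -2
C2: 3C, 1H → 0 − 1 = -1
C3: 2C, 1H, 1N → 0 − 1 + 1 = 0
C4: 2C, 2H → 0 − 2 = -2
C5: 2C, 1F, 1Br → 0 + 1 + 1 = +2
C6: 1C, 3N → 0 + 3 = +3
Sum = -2 − 1 + 0 − 2 + 2 + 3 = 0.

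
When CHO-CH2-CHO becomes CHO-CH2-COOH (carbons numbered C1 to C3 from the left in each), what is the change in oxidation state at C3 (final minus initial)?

+2

Before: C3 has 1 bond to C, 1 bond to H, 2 bonds to O → oxidation state +1.
After: C3 has 1 bond to C, 3 bonds to O → oxidation state +3.
Δ = +3 − (+1) = +2, so this is an oxidation at C3.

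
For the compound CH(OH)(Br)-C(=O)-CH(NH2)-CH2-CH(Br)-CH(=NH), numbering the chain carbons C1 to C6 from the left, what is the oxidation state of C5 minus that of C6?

-1

C5: 2C, 1H, 1Br → 0 − 1 + 1 = 0
C6: 1C, 1H, 2N → 0 − 1 + 2 = +1
Difference: 0 − (+1) = -1.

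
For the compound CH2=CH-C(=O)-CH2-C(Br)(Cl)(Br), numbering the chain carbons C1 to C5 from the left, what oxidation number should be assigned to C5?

+3

C5 has one bond to C (0), one bond to Br (+1), one bond to Cl (+1), one bond to Br (+1).
Oxidation state = 0 + 1 + 1 + 1 = +3.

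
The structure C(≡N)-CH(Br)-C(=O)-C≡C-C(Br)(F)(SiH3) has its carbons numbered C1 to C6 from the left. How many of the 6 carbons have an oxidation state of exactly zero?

3

Tallying each carbon's bonds:
C1: 1C, 3N → 0 + 3 = +3
C2: 2C, 1H, 1Br → 0 − 1 + 1 = 0
C3: 2C, 2O → 0 + 2 = +2
C4: 4C → 0 = 0
C5: 4C → 0 = 0
C6: 1C, 1F, 1Br, 1Si → 0 + 1 + 1 − 1 = +1
3 carbons (C2, C4, C5) meet the condition.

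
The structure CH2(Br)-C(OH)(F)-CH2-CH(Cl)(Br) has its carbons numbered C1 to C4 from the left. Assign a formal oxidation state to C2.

+2

Bonds to more-electronegative neighbours contribute +1 each, bonds to H or metals contribute −1 each, and C–C bonds contribute 0.
C2 has one bond to C (0), one bond to C (0), one bond to O (+1), one bond to F (+1).
Oxidation state = 0 + 0 + 1 + 1 = +2.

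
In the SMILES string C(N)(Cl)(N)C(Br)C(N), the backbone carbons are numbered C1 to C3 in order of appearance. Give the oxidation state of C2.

0

C2 has one bond to C (0), one bond to C (0), one bond to H (-1), one bond to Br (+1).
Oxidation state = 0 + 0 − 1 + 1 = 0.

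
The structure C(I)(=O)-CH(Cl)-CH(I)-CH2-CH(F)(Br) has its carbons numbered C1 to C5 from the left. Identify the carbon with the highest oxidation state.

Assign +1 per bond to O/N/halogen, −1 per bond to H or an electropositive element, and 0 per bond to carbon. Tallying each carbon:
C1: 1C, 2O, 1I → 0 + 2 + 1 = +3
C2: 2C, 1H, 1Cl → 0 − 1 + 1 = 0
C3: 2C, 1H, 1I → 0 − 1 + 1 = 0
C4: 2C, 2H → 0 − 2 = -2
C5: 1C, 1H, 1F, 1Br → 0 − 1 + 1 + 1 = +1
The most oxidised carbon is C1 at +3.

C1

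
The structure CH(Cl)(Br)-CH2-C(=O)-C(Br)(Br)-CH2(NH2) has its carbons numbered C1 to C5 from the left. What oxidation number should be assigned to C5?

-1

Each bond to a more electronegative atom (O, N, halogen) counts +1, each bond to a less electronegative atom (H, metal, B, Si) counts −1, and each C–C bond counts 0.
C5 has one bond to C (0), one bond to H (-1), one bond to H (-1), one bond to N (+1).
Oxidation state = 0 − 1 − 1 + 1 = -1.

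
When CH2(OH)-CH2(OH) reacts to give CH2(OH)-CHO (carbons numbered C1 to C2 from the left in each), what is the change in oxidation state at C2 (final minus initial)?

Before: C2 has 1 bond to C, 2 bonds to H, 1 bond to O → oxidation state -1.
After: C2 has 1 bond to C, 1 bond to H, 2 bonds to O → oxidation state +1.
Δ = +1 − (-1) = +2, so this is an oxidation at C2.

+2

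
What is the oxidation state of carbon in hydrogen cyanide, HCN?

Count +1 for every bond to an atom more electronegative than carbon and −1 for every bond to one less electronegative; C–C bonds are 0.
The carbon has one bond to H (-1), a triple bond to N (3×+1 = +3).
Oxidation state = -1 + 3 = +2.

+2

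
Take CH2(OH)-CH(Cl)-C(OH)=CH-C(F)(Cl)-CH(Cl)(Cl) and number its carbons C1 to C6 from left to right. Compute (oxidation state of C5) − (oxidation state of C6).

C5: 2C, 1F, 1Cl → 0 + 1 + 1 = +2
C6: 1C, 1H, 2Cl → 0 − 1 + 2 = +1
Difference: +2 − (+1) = +1.

+1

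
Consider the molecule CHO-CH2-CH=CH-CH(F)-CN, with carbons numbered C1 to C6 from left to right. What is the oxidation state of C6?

C6 has one bond to C (0), a triple bond to N (3×+1 = +3).
Oxidation state = 0 + 3 = +3.

+3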